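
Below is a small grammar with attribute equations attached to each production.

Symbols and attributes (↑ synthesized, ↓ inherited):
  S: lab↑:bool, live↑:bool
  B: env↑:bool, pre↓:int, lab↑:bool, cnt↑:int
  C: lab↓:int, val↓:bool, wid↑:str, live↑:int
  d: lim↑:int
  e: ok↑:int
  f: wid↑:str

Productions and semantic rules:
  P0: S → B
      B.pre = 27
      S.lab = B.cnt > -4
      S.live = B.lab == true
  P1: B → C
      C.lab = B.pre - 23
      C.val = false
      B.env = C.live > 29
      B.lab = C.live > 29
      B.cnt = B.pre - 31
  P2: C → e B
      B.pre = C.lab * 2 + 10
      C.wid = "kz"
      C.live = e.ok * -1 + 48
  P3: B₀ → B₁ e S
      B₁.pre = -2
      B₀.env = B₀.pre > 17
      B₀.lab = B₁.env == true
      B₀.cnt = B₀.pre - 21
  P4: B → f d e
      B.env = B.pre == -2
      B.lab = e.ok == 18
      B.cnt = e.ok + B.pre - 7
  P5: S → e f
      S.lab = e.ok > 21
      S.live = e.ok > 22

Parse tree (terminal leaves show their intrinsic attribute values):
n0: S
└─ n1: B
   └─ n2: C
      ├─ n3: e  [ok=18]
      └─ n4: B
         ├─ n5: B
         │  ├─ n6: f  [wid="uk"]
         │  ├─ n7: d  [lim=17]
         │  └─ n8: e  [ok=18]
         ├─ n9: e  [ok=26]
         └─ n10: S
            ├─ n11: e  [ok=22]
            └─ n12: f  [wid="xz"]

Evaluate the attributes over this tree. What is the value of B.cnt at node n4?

-3

1. n1.pre = 27  [27]
2. n2.lab = 4  [B.pre - 23]
3. n2.val = false  [false]
4. n3.ok = 18  [terminal]
5. n4.pre = 18  [C.lab * 2 + 10]
6. n5.pre = -2  [-2]
7. n6.wid = "uk"  [terminal]
8. n7.lim = 17  [terminal]
9. n8.ok = 18  [terminal]
10. n5.env = true  [B.pre == -2]
11. n5.lab = true  [e.ok == 18]
12. n5.cnt = 9  [e.ok + B.pre - 7]
13. n9.ok = 26  [terminal]
14. n11.ok = 22  [terminal]
15. n12.wid = "xz"  [terminal]
16. n10.lab = true  [e.ok > 21]
17. n10.live = false  [e.ok > 22]
18. n4.env = true  [B₀.pre > 17]
19. n4.lab = true  [B₁.env == true]
20. n4.cnt = -3  [B₀.pre - 21]
21. n2.wid = "kz"  ["kz"]
22. n2.live = 30  [e.ok * -1 + 48]
23. n1.env = true  [C.live > 29]
24. n1.lab = true  [C.live > 29]
25. n1.cnt = -4  [B.pre - 31]
26. n0.lab = false  [B.cnt > -4]
27. n0.live = true  [B.lab == true]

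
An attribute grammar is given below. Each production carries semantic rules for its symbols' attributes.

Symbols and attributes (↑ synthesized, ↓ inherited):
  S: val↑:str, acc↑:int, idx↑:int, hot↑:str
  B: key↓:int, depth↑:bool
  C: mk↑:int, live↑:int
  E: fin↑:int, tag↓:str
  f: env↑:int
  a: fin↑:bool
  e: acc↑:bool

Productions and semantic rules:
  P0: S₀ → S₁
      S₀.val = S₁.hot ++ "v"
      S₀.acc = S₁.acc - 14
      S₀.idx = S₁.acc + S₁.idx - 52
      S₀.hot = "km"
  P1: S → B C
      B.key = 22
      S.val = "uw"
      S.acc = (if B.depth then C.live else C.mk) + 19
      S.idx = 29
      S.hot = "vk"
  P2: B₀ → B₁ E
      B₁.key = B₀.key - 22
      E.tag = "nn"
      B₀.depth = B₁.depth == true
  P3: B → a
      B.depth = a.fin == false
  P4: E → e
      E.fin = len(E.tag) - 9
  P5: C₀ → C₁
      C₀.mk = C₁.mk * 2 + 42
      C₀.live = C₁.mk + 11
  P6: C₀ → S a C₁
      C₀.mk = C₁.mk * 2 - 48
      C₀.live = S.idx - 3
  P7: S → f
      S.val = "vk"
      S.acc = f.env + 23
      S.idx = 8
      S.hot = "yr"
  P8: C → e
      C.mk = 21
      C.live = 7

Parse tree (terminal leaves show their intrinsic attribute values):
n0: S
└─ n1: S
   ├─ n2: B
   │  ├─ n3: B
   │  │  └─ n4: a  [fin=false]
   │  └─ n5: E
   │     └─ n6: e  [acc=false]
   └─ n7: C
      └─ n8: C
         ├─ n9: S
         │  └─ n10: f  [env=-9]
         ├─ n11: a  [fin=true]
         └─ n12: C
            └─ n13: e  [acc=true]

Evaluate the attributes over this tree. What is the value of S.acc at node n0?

1. n2.key = 22  [22]
2. n3.key = 0  [B₀.key - 22]
3. n4.fin = false  [terminal]
4. n3.depth = true  [a.fin == false]
5. n5.tag = "nn"  ["nn"]
6. n6.acc = false  [terminal]
7. n5.fin = -7  [len(E.tag) - 9]
8. n2.depth = true  [B₁.depth == true]
9. n10.env = -9  [terminal]
10. n9.val = "vk"  ["vk"]
11. n9.acc = 14  [f.env + 23]
12. n9.idx = 8  [8]
13. n9.hot = "yr"  ["yr"]
14. n11.fin = true  [terminal]
15. n13.acc = true  [terminal]
16. n12.mk = 21  [21]
17. n12.live = 7  [7]
18. n8.mk = -6  [C₁.mk * 2 - 48]
19. n8.live = 5  [S.idx - 3]
20. n7.mk = 30  [C₁.mk * 2 + 42]
21. n7.live = 5  [C₁.mk + 11]
22. n1.val = "uw"  ["uw"]
23. n1.acc = 24  [(if B.depth then C.live else C.mk) + 19]
24. n1.idx = 29  [29]
25. n1.hot = "vk"  ["vk"]
26. n0.val = "vkv"  [S₁.hot ++ "v"]
27. n0.acc = 10  [S₁.acc - 14]
28. n0.idx = 1  [S₁.acc + S₁.idx - 52]
29. n0.hot = "km"  ["km"]

10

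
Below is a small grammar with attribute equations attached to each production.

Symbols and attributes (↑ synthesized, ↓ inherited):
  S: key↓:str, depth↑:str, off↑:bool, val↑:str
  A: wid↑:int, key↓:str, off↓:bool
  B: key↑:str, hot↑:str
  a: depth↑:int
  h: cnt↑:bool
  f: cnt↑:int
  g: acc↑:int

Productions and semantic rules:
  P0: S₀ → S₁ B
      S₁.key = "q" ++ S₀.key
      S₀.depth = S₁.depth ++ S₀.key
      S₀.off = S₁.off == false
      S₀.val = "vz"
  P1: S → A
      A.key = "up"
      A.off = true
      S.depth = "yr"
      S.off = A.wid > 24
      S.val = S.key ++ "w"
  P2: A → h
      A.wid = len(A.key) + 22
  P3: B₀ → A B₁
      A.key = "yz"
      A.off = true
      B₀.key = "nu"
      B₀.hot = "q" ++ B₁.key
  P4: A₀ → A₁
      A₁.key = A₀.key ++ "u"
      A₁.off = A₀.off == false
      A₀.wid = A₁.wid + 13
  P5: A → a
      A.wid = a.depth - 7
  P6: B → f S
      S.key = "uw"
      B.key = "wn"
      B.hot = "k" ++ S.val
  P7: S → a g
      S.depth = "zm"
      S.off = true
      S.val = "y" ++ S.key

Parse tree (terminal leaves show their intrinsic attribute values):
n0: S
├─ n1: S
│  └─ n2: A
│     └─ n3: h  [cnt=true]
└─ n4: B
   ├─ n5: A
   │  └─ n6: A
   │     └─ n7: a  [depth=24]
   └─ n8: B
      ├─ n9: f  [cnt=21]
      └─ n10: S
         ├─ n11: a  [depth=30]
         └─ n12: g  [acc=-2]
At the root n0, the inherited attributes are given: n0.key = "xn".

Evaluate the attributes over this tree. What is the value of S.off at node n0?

true

1. n0.key = "xn"  [given at root]
2. n1.key = "qxn"  ["q" ++ S₀.key]
3. n2.key = "up"  ["up"]
4. n2.off = true  [true]
5. n3.cnt = true  [terminal]
6. n2.wid = 24  [len(A.key) + 22]
7. n1.depth = "yr"  ["yr"]
8. n1.off = false  [A.wid > 24]
9. n1.val = "qxnw"  [S.key ++ "w"]
10. n5.key = "yz"  ["yz"]
11. n5.off = true  [true]
12. n6.key = "yzu"  [A₀.key ++ "u"]
13. n6.off = false  [A₀.off == false]
14. n7.depth = 24  [terminal]
15. n6.wid = 17  [a.depth - 7]
16. n5.wid = 30  [A₁.wid + 13]
17. n9.cnt = 21  [terminal]
18. n10.key = "uw"  ["uw"]
19. n11.depth = 30  [terminal]
20. n12.acc = -2  [terminal]
21. n10.depth = "zm"  ["zm"]
22. n10.off = true  [true]
23. n10.val = "yuw"  ["y" ++ S.key]
24. n8.key = "wn"  ["wn"]
25. n8.hot = "kyuw"  ["k" ++ S.val]
26. n4.key = "nu"  ["nu"]
27. n4.hot = "qwn"  ["q" ++ B₁.key]
28. n0.depth = "yrxn"  [S₁.depth ++ S₀.key]
29. n0.off = true  [S₁.off == false]
30. n0.val = "vz"  ["vz"]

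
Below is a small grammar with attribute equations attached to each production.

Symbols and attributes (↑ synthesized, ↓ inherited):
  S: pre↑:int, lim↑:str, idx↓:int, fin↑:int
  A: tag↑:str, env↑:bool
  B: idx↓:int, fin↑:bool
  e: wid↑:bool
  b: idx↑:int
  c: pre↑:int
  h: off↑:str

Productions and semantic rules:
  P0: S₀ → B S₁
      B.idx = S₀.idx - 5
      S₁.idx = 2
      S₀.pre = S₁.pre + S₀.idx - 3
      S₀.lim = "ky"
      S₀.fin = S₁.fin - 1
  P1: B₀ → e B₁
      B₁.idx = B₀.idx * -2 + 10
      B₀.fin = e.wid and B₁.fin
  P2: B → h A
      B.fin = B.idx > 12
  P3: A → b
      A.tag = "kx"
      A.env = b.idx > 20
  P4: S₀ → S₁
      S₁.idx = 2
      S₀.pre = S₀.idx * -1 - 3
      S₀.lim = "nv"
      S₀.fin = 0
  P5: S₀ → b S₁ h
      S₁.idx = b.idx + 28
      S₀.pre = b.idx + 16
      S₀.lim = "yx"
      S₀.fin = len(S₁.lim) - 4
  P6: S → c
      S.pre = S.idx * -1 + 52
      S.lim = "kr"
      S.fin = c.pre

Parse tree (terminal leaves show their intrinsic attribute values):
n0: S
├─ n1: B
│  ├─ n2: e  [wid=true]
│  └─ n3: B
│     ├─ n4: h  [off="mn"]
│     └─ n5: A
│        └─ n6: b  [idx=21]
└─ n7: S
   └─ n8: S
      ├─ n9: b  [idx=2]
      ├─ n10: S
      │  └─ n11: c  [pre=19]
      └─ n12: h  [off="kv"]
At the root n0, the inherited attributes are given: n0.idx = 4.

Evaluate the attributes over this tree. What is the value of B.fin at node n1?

false

1. n0.idx = 4  [given at root]
2. n1.idx = -1  [S₀.idx - 5]
3. n2.wid = true  [terminal]
4. n3.idx = 12  [B₀.idx * -2 + 10]
5. n4.off = "mn"  [terminal]
6. n6.idx = 21  [terminal]
7. n5.tag = "kx"  ["kx"]
8. n5.env = true  [b.idx > 20]
9. n3.fin = false  [B.idx > 12]
10. n1.fin = false  [e.wid and B₁.fin]
11. n7.idx = 2  [2]
12. n8.idx = 2  [2]
13. n9.idx = 2  [terminal]
14. n10.idx = 30  [b.idx + 28]
15. n11.pre = 19  [terminal]
16. n10.pre = 22  [S.idx * -1 + 52]
17. n10.lim = "kr"  ["kr"]
18. n10.fin = 19  [c.pre]
19. n12.off = "kv"  [terminal]
20. n8.pre = 18  [b.idx + 16]
21. n8.lim = "yx"  ["yx"]
22. n8.fin = -2  [len(S₁.lim) - 4]
23. n7.pre = -5  [S₀.idx * -1 - 3]
24. n7.lim = "nv"  ["nv"]
25. n7.fin = 0  [0]
26. n0.pre = -4  [S₁.pre + S₀.idx - 3]
27. n0.lim = "ky"  ["ky"]
28. n0.fin = -1  [S₁.fin - 1]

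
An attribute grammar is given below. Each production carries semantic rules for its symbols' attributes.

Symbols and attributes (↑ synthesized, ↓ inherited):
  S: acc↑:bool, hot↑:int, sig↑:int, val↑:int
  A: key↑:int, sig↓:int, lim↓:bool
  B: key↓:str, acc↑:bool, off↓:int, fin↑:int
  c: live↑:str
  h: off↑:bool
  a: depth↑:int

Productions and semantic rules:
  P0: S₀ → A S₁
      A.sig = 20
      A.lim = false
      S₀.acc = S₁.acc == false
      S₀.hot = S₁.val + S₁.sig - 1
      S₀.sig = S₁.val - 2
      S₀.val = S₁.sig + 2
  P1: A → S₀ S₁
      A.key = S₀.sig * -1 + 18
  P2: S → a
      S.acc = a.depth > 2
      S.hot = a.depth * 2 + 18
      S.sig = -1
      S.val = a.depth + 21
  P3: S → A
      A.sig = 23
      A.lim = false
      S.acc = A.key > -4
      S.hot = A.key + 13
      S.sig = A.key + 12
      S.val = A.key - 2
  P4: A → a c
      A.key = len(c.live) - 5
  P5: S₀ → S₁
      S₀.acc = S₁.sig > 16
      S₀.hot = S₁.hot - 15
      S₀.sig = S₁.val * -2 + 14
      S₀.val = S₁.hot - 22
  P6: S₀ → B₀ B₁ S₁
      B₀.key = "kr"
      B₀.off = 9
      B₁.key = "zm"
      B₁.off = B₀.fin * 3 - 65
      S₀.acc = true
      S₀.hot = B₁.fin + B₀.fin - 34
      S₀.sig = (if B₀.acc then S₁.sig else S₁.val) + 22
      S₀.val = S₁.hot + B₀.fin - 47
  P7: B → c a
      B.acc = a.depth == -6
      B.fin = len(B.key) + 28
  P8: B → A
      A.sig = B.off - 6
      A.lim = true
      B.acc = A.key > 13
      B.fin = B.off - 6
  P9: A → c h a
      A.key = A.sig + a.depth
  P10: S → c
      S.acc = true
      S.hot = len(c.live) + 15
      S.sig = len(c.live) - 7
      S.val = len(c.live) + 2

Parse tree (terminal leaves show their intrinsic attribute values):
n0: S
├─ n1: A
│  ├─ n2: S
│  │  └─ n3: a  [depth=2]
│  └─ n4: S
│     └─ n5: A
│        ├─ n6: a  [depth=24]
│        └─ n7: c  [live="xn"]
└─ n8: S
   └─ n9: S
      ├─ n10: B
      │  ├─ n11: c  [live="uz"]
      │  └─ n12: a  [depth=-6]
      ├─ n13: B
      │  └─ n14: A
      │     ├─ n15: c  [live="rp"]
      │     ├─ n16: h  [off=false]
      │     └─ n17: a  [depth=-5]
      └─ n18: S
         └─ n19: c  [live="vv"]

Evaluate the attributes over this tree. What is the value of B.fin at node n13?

19

1. n1.sig = 20  [20]
2. n1.lim = false  [false]
3. n3.depth = 2  [terminal]
4. n2.acc = false  [a.depth > 2]
5. n2.hot = 22  [a.depth * 2 + 18]
6. n2.sig = -1  [-1]
7. n2.val = 23  [a.depth + 21]
8. n5.sig = 23  [23]
9. n5.lim = false  [false]
10. n6.depth = 24  [terminal]
11. n7.live = "xn"  [terminal]
12. n5.key = -3  [len(c.live) - 5]
13. n4.acc = true  [A.key > -4]
14. n4.hot = 10  [A.key + 13]
15. n4.sig = 9  [A.key + 12]
16. n4.val = -5  [A.key - 2]
17. n1.key = 19  [S₀.sig * -1 + 18]
18. n10.key = "kr"  ["kr"]
19. n10.off = 9  [9]
20. n11.live = "uz"  [terminal]
21. n12.depth = -6  [terminal]
22. n10.acc = true  [a.depth == -6]
23. n10.fin = 30  [len(B.key) + 28]
24. n13.key = "zm"  ["zm"]
25. n13.off = 25  [B₀.fin * 3 - 65]
26. n14.sig = 19  [B.off - 6]
27. n14.lim = true  [true]
28. n15.live = "rp"  [terminal]
29. n16.off = false  [terminal]
30. n17.depth = -5  [terminal]
31. n14.key = 14  [A.sig + a.depth]
32. n13.acc = true  [A.key > 13]
33. n13.fin = 19  [B.off - 6]
34. n19.live = "vv"  [terminal]
35. n18.acc = true  [true]
36. n18.hot = 17  [len(c.live) + 15]
37. n18.sig = -5  [len(c.live) - 7]
38. n18.val = 4  [len(c.live) + 2]
39. n9.acc = true  [true]
40. n9.hot = 15  [B₁.fin + B₀.fin - 34]
41. n9.sig = 17  [(if B₀.acc then S₁.sig else S₁.val) + 22]
42. n9.val = 0  [S₁.hot + B₀.fin - 47]
43. n8.acc = true  [S₁.sig > 16]
44. n8.hot = 0  [S₁.hot - 15]
45. n8.sig = 14  [S₁.val * -2 + 14]
46. n8.val = -7  [S₁.hot - 22]
47. n0.acc = false  [S₁.acc == false]
48. n0.hot = 6  [S₁.val + S₁.sig - 1]
49. n0.sig = -9  [S₁.val - 2]
50. n0.val = 16  [S₁.sig + 2]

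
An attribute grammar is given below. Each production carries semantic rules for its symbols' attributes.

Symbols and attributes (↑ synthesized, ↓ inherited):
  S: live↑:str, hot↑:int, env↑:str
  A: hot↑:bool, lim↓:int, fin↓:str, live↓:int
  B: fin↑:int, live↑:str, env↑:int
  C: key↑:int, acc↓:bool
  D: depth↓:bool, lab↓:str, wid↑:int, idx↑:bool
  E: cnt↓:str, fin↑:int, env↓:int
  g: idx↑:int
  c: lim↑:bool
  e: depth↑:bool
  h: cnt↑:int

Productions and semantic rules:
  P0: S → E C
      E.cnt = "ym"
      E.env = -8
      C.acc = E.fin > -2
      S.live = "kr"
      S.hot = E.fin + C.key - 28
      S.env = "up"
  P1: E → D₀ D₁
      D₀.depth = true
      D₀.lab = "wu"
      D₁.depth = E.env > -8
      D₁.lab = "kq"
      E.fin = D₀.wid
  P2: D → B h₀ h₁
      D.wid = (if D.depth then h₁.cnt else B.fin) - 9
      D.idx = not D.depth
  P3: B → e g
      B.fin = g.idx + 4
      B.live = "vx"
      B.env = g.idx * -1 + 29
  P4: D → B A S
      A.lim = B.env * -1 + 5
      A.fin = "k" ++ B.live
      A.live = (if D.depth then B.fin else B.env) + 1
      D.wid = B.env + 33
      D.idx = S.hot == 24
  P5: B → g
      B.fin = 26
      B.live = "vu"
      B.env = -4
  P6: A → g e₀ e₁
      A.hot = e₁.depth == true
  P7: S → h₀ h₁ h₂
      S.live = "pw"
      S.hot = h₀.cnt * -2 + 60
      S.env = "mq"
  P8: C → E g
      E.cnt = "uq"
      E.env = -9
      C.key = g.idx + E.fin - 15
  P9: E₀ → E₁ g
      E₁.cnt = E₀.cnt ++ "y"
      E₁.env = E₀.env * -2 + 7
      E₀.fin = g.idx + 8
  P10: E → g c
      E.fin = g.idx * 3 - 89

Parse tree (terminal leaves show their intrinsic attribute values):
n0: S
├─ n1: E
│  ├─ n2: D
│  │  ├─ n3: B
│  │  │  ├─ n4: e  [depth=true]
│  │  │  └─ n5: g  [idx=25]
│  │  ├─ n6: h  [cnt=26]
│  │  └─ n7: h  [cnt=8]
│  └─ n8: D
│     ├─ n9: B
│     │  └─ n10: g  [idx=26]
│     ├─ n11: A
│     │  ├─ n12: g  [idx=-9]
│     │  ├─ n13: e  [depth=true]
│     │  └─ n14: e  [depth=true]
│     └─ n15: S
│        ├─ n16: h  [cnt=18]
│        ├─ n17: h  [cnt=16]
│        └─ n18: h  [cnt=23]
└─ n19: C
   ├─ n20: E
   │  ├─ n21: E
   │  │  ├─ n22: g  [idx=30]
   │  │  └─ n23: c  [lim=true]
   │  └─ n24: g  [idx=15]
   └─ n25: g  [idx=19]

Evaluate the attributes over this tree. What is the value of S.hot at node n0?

-2

1. n1.cnt = "ym"  ["ym"]
2. n1.env = -8  [-8]
3. n2.depth = true  [true]
4. n2.lab = "wu"  ["wu"]
5. n4.depth = true  [terminal]
6. n5.idx = 25  [terminal]
7. n3.fin = 29  [g.idx + 4]
8. n3.live = "vx"  ["vx"]
9. n3.env = 4  [g.idx * -1 + 29]
10. n6.cnt = 26  [terminal]
11. n7.cnt = 8  [terminal]
12. n2.wid = -1  [(if D.depth then h₁.cnt else B.fin) - 9]
13. n2.idx = false  [not D.depth]
14. n8.depth = false  [E.env > -8]
15. n8.lab = "kq"  ["kq"]
16. n10.idx = 26  [terminal]
17. n9.fin = 26  [26]
18. n9.live = "vu"  ["vu"]
19. n9.env = -4  [-4]
20. n11.lim = 9  [B.env * -1 + 5]
21. n11.fin = "kvu"  ["k" ++ B.live]
22. n11.live = -3  [(if D.depth then B.fin else B.env) + 1]
23. n12.idx = -9  [terminal]
24. n13.depth = true  [terminal]
25. n14.depth = true  [terminal]
26. n11.hot = true  [e₁.depth == true]
27. n16.cnt = 18  [terminal]
28. n17.cnt = 16  [terminal]
29. n18.cnt = 23  [terminal]
30. n15.live = "pw"  ["pw"]
31. n15.hot = 24  [h₀.cnt * -2 + 60]
32. n15.env = "mq"  ["mq"]
33. n8.wid = 29  [B.env + 33]
34. n8.idx = true  [S.hot == 24]
35. n1.fin = -1  [D₀.wid]
36. n19.acc = true  [E.fin > -2]
37. n20.cnt = "uq"  ["uq"]
38. n20.env = -9  [-9]
39. n21.cnt = "uqy"  [E₀.cnt ++ "y"]
40. n21.env = 25  [E₀.env * -2 + 7]
41. n22.idx = 30  [terminal]
42. n23.lim = true  [terminal]
43. n21.fin = 1  [g.idx * 3 - 89]
44. n24.idx = 15  [terminal]
45. n20.fin = 23  [g.idx + 8]
46. n25.idx = 19  [terminal]
47. n19.key = 27  [g.idx + E.fin - 15]
48. n0.live = "kr"  ["kr"]
49. n0.hot = -2  [E.fin + C.key - 28]
50. n0.env = "up"  ["up"]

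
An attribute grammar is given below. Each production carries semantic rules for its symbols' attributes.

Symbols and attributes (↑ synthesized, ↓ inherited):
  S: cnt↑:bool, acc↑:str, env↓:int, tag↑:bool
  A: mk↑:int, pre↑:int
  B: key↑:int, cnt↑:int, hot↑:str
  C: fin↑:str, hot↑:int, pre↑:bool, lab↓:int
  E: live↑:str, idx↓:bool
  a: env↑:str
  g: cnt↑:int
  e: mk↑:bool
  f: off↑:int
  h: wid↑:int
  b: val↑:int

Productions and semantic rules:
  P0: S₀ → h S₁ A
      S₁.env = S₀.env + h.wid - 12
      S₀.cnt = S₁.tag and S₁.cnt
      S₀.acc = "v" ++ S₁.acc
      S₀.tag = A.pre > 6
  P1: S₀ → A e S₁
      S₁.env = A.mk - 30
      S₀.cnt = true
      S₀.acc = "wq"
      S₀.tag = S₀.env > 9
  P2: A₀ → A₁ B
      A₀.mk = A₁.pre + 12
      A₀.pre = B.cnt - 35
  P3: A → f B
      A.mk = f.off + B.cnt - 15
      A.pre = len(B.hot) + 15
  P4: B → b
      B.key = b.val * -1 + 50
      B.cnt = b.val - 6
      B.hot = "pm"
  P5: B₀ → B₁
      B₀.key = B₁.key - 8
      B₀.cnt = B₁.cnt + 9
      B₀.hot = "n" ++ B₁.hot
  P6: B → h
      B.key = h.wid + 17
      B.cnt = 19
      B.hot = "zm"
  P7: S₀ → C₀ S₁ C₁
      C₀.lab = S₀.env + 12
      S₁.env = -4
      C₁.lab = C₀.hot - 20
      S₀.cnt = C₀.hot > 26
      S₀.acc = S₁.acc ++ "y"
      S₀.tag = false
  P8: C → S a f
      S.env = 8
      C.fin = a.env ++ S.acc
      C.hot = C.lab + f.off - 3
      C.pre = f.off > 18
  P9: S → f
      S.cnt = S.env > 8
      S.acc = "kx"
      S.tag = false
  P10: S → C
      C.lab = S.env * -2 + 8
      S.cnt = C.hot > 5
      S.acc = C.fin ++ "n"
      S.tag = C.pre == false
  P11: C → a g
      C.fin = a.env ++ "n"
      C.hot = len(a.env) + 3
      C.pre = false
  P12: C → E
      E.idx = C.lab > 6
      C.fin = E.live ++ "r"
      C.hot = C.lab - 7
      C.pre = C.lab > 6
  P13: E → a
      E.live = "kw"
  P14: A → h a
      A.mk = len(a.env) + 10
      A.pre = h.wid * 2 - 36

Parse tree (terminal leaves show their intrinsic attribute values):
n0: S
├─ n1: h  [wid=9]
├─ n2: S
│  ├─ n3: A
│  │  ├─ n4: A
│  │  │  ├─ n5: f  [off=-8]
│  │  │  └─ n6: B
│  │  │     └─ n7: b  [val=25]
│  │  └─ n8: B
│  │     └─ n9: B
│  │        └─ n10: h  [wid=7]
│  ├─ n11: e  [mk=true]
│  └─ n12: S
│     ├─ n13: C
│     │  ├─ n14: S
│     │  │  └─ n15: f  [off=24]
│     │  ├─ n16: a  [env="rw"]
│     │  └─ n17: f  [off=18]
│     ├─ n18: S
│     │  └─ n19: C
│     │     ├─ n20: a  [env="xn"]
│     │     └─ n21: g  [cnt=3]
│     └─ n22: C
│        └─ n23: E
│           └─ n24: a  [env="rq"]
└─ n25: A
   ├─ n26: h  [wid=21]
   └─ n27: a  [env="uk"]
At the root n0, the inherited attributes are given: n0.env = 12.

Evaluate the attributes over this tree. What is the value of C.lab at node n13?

11

1. n0.env = 12  [given at root]
2. n1.wid = 9  [terminal]
3. n2.env = 9  [S₀.env + h.wid - 12]
4. n5.off = -8  [terminal]
5. n7.val = 25  [terminal]
6. n6.key = 25  [b.val * -1 + 50]
7. n6.cnt = 19  [b.val - 6]
8. n6.hot = "pm"  ["pm"]
9. n4.mk = -4  [f.off + B.cnt - 15]
10. n4.pre = 17  [len(B.hot) + 15]
11. n10.wid = 7  [terminal]
12. n9.key = 24  [h.wid + 17]
13. n9.cnt = 19  [19]
14. n9.hot = "zm"  ["zm"]
15. n8.key = 16  [B₁.key - 8]
16. n8.cnt = 28  [B₁.cnt + 9]
17. n8.hot = "nzm"  ["n" ++ B₁.hot]
18. n3.mk = 29  [A₁.pre + 12]
19. n3.pre = -7  [B.cnt - 35]
20. n11.mk = true  [terminal]
21. n12.env = -1  [A.mk - 30]
22. n13.lab = 11  [S₀.env + 12]
23. n14.env = 8  [8]
24. n15.off = 24  [terminal]
25. n14.cnt = false  [S.env > 8]
26. n14.acc = "kx"  ["kx"]
27. n14.tag = false  [false]
28. n16.env = "rw"  [terminal]
29. n17.off = 18  [terminal]
30. n13.fin = "rwkx"  [a.env ++ S.acc]
31. n13.hot = 26  [C.lab + f.off - 3]
32. n13.pre = false  [f.off > 18]
33. n18.env = -4  [-4]
34. n19.lab = 16  [S.env * -2 + 8]
35. n20.env = "xn"  [terminal]
36. n21.cnt = 3  [terminal]
37. n19.fin = "xnn"  [a.env ++ "n"]
38. n19.hot = 5  [len(a.env) + 3]
39. n19.pre = false  [false]
40. n18.cnt = false  [C.hot > 5]
41. n18.acc = "xnnn"  [C.fin ++ "n"]
42. n18.tag = true  [C.pre == false]
43. n22.lab = 6  [C₀.hot - 20]
44. n23.idx = false  [C.lab > 6]
45. n24.env = "rq"  [terminal]
46. n23.live = "kw"  ["kw"]
47. n22.fin = "kwr"  [E.live ++ "r"]
48. n22.hot = -1  [C.lab - 7]
49. n22.pre = false  [C.lab > 6]
50. n12.cnt = false  [C₀.hot > 26]
51. n12.acc = "xnnny"  [S₁.acc ++ "y"]
52. n12.tag = false  [false]
53. n2.cnt = true  [true]
54. n2.acc = "wq"  ["wq"]
55. n2.tag = false  [S₀.env > 9]
56. n26.wid = 21  [terminal]
57. n27.env = "uk"  [terminal]
58. n25.mk = 12  [len(a.env) + 10]
59. n25.pre = 6  [h.wid * 2 - 36]
60. n0.cnt = false  [S₁.tag and S₁.cnt]
61. n0.acc = "vwq"  ["v" ++ S₁.acc]
62. n0.tag = false  [A.pre > 6]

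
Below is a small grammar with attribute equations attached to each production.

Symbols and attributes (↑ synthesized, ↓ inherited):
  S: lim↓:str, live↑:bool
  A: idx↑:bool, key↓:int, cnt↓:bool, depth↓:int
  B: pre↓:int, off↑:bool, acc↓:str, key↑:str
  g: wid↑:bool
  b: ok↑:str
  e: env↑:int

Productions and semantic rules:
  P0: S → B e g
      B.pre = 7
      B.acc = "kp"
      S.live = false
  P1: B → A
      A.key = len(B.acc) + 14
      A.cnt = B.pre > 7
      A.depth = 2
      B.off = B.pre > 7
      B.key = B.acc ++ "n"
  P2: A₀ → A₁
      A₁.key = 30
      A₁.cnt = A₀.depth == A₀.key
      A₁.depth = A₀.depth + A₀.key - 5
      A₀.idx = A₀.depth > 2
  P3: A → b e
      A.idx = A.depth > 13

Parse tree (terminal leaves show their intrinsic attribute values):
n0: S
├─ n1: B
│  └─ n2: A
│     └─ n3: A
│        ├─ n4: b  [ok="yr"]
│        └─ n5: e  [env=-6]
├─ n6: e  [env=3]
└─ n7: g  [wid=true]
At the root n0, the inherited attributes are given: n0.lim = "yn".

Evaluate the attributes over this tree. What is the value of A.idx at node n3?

false

1. n0.lim = "yn"  [given at root]
2. n1.pre = 7  [7]
3. n1.acc = "kp"  ["kp"]
4. n2.key = 16  [len(B.acc) + 14]
5. n2.cnt = false  [B.pre > 7]
6. n2.depth = 2  [2]
7. n3.key = 30  [30]
8. n3.cnt = false  [A₀.depth == A₀.key]
9. n3.depth = 13  [A₀.depth + A₀.key - 5]
10. n4.ok = "yr"  [terminal]
11. n5.env = -6  [terminal]
12. n3.idx = false  [A.depth > 13]
13. n2.idx = false  [A₀.depth > 2]
14. n1.off = false  [B.pre > 7]
15. n1.key = "kpn"  [B.acc ++ "n"]
16. n6.env = 3  [terminal]
17. n7.wid = true  [terminal]
18. n0.live = false  [false]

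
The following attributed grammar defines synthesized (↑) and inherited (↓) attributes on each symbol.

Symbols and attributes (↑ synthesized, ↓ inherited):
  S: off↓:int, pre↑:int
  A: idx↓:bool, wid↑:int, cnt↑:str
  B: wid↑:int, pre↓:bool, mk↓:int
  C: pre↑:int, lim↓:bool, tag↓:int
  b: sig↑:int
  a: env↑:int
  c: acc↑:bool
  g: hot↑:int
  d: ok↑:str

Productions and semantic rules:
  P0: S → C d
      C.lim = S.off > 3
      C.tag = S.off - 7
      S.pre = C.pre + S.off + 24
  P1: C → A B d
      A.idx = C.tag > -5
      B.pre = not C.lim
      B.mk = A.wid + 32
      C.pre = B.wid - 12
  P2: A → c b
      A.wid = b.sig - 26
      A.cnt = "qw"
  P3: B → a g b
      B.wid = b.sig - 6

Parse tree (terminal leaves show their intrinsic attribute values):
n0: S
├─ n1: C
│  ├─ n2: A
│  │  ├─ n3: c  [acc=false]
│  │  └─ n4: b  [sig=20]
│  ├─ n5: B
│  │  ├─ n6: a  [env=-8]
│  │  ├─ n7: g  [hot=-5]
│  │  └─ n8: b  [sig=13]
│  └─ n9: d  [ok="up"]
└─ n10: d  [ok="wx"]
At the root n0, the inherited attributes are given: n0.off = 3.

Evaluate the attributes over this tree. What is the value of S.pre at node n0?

22

1. n0.off = 3  [given at root]
2. n1.lim = false  [S.off > 3]
3. n1.tag = -4  [S.off - 7]
4. n2.idx = true  [C.tag > -5]
5. n3.acc = false  [terminal]
6. n4.sig = 20  [terminal]
7. n2.wid = -6  [b.sig - 26]
8. n2.cnt = "qw"  ["qw"]
9. n5.pre = true  [not C.lim]
10. n5.mk = 26  [A.wid + 32]
11. n6.env = -8  [terminal]
12. n7.hot = -5  [terminal]
13. n8.sig = 13  [terminal]
14. n5.wid = 7  [b.sig - 6]
15. n9.ok = "up"  [terminal]
16. n1.pre = -5  [B.wid - 12]
17. n10.ok = "wx"  [terminal]
18. n0.pre = 22  [C.pre + S.off + 24]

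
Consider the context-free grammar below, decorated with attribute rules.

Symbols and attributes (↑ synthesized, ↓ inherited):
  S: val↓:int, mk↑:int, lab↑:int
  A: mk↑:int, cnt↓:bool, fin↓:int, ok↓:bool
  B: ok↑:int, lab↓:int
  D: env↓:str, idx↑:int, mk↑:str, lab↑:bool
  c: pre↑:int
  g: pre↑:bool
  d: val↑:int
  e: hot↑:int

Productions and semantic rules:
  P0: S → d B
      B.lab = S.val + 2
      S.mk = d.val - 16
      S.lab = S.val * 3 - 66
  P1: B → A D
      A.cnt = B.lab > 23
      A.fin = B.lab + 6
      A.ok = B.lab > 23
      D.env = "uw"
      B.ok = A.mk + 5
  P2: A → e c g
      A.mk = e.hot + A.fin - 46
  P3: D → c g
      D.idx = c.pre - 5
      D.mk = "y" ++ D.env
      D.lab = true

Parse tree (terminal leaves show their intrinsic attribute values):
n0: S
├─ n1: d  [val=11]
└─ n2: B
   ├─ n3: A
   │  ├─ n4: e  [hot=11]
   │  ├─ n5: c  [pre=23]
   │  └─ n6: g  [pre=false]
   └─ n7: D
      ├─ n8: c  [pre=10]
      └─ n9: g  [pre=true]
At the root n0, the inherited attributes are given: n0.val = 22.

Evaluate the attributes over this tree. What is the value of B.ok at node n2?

1. n0.val = 22  [given at root]
2. n1.val = 11  [terminal]
3. n2.lab = 24  [S.val + 2]
4. n3.cnt = true  [B.lab > 23]
5. n3.fin = 30  [B.lab + 6]
6. n3.ok = true  [B.lab > 23]
7. n4.hot = 11  [terminal]
8. n5.pre = 23  [terminal]
9. n6.pre = false  [terminal]
10. n3.mk = -5  [e.hot + A.fin - 46]
11. n7.env = "uw"  ["uw"]
12. n8.pre = 10  [terminal]
13. n9.pre = true  [terminal]
14. n7.idx = 5  [c.pre - 5]
15. n7.mk = "yuw"  ["y" ++ D.env]
16. n7.lab = true  [true]
17. n2.ok = 0  [A.mk + 5]
18. n0.mk = -5  [d.val - 16]
19. n0.lab = 0  [S.val * 3 - 66]

0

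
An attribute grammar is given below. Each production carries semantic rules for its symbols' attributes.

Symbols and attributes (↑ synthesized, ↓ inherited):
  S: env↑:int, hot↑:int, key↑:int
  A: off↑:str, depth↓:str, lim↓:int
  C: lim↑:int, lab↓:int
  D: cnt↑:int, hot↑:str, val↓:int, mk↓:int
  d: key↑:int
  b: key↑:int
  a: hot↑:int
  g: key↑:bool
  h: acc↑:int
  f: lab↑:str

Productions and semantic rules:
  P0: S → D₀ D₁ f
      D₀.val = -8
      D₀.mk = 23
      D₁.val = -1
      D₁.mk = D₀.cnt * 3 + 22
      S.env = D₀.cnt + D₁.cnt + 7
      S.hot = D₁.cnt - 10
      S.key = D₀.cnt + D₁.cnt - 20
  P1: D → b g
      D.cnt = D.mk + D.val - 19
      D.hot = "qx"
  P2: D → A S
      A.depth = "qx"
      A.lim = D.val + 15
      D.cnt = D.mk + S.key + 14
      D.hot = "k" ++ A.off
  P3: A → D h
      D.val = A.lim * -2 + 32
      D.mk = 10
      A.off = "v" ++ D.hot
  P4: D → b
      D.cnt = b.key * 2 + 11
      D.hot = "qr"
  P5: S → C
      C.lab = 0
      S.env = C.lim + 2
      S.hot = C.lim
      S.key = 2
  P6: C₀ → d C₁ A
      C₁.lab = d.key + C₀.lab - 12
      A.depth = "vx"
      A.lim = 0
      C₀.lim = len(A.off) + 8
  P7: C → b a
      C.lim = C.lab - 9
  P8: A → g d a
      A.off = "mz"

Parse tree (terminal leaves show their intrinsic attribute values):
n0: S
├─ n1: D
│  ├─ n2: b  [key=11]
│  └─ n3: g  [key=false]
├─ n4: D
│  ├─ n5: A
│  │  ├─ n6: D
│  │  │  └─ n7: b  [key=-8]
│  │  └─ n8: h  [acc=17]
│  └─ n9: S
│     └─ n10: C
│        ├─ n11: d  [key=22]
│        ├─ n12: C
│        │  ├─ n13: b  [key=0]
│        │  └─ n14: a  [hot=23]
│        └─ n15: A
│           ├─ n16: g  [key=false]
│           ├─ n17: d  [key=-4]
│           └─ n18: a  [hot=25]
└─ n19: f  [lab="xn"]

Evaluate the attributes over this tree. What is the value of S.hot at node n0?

16

1. n1.val = -8  [-8]
2. n1.mk = 23  [23]
3. n2.key = 11  [terminal]
4. n3.key = false  [terminal]
5. n1.cnt = -4  [D.mk + D.val - 19]
6. n1.hot = "qx"  ["qx"]
7. n4.val = -1  [-1]
8. n4.mk = 10  [D₀.cnt * 3 + 22]
9. n5.depth = "qx"  ["qx"]
10. n5.lim = 14  [D.val + 15]
11. n6.val = 4  [A.lim * -2 + 32]
12. n6.mk = 10  [10]
13. n7.key = -8  [terminal]
14. n6.cnt = -5  [b.key * 2 + 11]
15. n6.hot = "qr"  ["qr"]
16. n8.acc = 17  [terminal]
17. n5.off = "vqr"  ["v" ++ D.hot]
18. n10.lab = 0  [0]
19. n11.key = 22  [terminal]
20. n12.lab = 10  [d.key + C₀.lab - 12]
21. n13.key = 0  [terminal]
22. n14.hot = 23  [terminal]
23. n12.lim = 1  [C.lab - 9]
24. n15.depth = "vx"  ["vx"]
25. n15.lim = 0  [0]
26. n16.key = false  [terminal]
27. n17.key = -4  [terminal]
28. n18.hot = 25  [terminal]
29. n15.off = "mz"  ["mz"]
30. n10.lim = 10  [len(A.off) + 8]
31. n9.env = 12  [C.lim + 2]
32. n9.hot = 10  [C.lim]
33. n9.key = 2  [2]
34. n4.cnt = 26  [D.mk + S.key + 14]
35. n4.hot = "kvqr"  ["k" ++ A.off]
36. n19.lab = "xn"  [terminal]
37. n0.env = 29  [D₀.cnt + D₁.cnt + 7]
38. n0.hot = 16  [D₁.cnt - 10]
39. n0.key = 2  [D₀.cnt + D₁.cnt - 20]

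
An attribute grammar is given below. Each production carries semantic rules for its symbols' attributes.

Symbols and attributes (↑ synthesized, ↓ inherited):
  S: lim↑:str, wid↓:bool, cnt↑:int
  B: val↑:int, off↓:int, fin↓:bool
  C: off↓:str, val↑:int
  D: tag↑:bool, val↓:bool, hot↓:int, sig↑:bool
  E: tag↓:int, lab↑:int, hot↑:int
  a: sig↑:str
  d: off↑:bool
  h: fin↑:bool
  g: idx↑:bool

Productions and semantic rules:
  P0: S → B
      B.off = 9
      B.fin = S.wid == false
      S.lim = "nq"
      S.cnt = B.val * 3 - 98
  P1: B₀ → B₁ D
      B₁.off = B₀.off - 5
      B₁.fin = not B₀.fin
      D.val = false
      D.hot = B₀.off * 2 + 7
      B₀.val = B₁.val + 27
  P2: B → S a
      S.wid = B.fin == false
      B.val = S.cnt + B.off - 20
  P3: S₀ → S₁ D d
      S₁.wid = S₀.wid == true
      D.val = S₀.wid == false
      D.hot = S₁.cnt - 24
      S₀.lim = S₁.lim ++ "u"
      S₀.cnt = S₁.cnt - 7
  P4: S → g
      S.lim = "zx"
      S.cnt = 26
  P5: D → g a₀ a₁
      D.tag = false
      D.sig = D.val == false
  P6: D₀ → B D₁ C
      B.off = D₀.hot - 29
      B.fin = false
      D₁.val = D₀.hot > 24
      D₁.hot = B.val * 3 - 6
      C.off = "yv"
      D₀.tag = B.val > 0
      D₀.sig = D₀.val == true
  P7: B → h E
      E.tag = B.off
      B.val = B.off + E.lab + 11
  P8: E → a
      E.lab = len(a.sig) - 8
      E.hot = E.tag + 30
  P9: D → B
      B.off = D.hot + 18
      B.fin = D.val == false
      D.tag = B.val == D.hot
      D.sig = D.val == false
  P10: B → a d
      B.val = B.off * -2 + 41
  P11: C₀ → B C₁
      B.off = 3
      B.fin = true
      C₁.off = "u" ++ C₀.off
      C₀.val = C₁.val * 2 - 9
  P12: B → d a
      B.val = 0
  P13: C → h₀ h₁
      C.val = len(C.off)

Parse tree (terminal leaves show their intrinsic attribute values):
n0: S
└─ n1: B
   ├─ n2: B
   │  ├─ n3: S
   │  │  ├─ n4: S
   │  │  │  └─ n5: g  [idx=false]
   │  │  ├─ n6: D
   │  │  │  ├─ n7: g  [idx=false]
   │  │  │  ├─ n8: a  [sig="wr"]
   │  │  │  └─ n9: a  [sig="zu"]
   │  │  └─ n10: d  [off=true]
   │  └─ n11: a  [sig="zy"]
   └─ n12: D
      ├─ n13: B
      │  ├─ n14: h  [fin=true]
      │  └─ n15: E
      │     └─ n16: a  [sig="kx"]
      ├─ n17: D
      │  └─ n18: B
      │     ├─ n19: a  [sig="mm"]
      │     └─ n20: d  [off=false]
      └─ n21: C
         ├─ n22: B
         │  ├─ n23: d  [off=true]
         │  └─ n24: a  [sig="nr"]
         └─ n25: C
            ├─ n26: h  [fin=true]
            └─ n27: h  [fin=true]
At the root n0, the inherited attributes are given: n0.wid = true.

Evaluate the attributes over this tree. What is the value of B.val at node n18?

1. n0.wid = true  [given at root]
2. n1.off = 9  [9]
3. n1.fin = false  [S.wid == false]
4. n2.off = 4  [B₀.off - 5]
5. n2.fin = true  [not B₀.fin]
6. n3.wid = false  [B.fin == false]
7. n4.wid = false  [S₀.wid == true]
8. n5.idx = false  [terminal]
9. n4.lim = "zx"  ["zx"]
10. n4.cnt = 26  [26]
11. n6.val = true  [S₀.wid == false]
12. n6.hot = 2  [S₁.cnt - 24]
13. n7.idx = false  [terminal]
14. n8.sig = "wr"  [terminal]
15. n9.sig = "zu"  [terminal]
16. n6.tag = false  [false]
17. n6.sig = false  [D.val == false]
18. n10.off = true  [terminal]
19. n3.lim = "zxu"  [S₁.lim ++ "u"]
20. n3.cnt = 19  [S₁.cnt - 7]
21. n11.sig = "zy"  [terminal]
22. n2.val = 3  [S.cnt + B.off - 20]
23. n12.val = false  [false]
24. n12.hot = 25  [B₀.off * 2 + 7]
25. n13.off = -4  [D₀.hot - 29]
26. n13.fin = false  [false]
27. n14.fin = true  [terminal]
28. n15.tag = -4  [B.off]
29. n16.sig = "kx"  [terminal]
30. n15.lab = -6  [len(a.sig) - 8]
31. n15.hot = 26  [E.tag + 30]
32. n13.val = 1  [B.off + E.lab + 11]
33. n17.val = true  [D₀.hot > 24]
34. n17.hot = -3  [B.val * 3 - 6]
35. n18.off = 15  [D.hot + 18]
36. n18.fin = false  [D.val == false]
37. n19.sig = "mm"  [terminal]
38. n20.off = false  [terminal]
39. n18.val = 11  [B.off * -2 + 41]
40. n17.tag = false  [B.val == D.hot]
41. n17.sig = false  [D.val == false]
42. n21.off = "yv"  ["yv"]
43. n22.off = 3  [3]
44. n22.fin = true  [true]
45. n23.off = true  [terminal]
46. n24.sig = "nr"  [terminal]
47. n22.val = 0  [0]
48. n25.off = "uyv"  ["u" ++ C₀.off]
49. n26.fin = true  [terminal]
50. n27.fin = true  [terminal]
51. n25.val = 3  [len(C.off)]
52. n21.val = -3  [C₁.val * 2 - 9]
53. n12.tag = true  [B.val > 0]
54. n12.sig = false  [D₀.val == true]
55. n1.val = 30  [B₁.val + 27]
56. n0.lim = "nq"  ["nq"]
57. n0.cnt = -8  [B.val * 3 - 98]

11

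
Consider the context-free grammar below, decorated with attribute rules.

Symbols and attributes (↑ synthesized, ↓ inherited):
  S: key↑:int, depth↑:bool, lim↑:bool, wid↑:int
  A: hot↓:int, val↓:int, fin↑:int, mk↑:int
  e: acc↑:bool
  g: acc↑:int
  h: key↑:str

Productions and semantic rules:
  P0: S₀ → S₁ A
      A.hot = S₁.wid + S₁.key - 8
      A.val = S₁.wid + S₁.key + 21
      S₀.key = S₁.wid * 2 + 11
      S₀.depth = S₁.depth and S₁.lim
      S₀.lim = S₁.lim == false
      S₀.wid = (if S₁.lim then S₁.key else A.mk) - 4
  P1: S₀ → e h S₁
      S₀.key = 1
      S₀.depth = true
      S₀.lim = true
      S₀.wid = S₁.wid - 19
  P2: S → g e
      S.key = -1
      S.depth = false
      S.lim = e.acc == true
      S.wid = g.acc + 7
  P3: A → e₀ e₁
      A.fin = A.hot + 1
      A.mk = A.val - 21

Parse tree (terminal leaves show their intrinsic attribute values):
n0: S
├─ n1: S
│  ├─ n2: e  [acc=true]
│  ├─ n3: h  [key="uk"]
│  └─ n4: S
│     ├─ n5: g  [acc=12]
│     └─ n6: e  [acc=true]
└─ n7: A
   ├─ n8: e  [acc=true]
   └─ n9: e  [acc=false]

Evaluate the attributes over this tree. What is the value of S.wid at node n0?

-3

1. n2.acc = true  [terminal]
2. n3.key = "uk"  [terminal]
3. n5.acc = 12  [terminal]
4. n6.acc = true  [terminal]
5. n4.key = -1  [-1]
6. n4.depth = false  [false]
7. n4.lim = true  [e.acc == true]
8. n4.wid = 19  [g.acc + 7]
9. n1.key = 1  [1]
10. n1.depth = true  [true]
11. n1.lim = true  [true]
12. n1.wid = 0  [S₁.wid - 19]
13. n7.hot = -7  [S₁.wid + S₁.key - 8]
14. n7.val = 22  [S₁.wid + S₁.key + 21]
15. n8.acc = true  [terminal]
16. n9.acc = false  [terminal]
17. n7.fin = -6  [A.hot + 1]
18. n7.mk = 1  [A.val - 21]
19. n0.key = 11  [S₁.wid * 2 + 11]
20. n0.depth = true  [S₁.depth and S₁.lim]
21. n0.lim = false  [S₁.lim == false]
22. n0.wid = -3  [(if S₁.lim then S₁.key else A.mk) - 4]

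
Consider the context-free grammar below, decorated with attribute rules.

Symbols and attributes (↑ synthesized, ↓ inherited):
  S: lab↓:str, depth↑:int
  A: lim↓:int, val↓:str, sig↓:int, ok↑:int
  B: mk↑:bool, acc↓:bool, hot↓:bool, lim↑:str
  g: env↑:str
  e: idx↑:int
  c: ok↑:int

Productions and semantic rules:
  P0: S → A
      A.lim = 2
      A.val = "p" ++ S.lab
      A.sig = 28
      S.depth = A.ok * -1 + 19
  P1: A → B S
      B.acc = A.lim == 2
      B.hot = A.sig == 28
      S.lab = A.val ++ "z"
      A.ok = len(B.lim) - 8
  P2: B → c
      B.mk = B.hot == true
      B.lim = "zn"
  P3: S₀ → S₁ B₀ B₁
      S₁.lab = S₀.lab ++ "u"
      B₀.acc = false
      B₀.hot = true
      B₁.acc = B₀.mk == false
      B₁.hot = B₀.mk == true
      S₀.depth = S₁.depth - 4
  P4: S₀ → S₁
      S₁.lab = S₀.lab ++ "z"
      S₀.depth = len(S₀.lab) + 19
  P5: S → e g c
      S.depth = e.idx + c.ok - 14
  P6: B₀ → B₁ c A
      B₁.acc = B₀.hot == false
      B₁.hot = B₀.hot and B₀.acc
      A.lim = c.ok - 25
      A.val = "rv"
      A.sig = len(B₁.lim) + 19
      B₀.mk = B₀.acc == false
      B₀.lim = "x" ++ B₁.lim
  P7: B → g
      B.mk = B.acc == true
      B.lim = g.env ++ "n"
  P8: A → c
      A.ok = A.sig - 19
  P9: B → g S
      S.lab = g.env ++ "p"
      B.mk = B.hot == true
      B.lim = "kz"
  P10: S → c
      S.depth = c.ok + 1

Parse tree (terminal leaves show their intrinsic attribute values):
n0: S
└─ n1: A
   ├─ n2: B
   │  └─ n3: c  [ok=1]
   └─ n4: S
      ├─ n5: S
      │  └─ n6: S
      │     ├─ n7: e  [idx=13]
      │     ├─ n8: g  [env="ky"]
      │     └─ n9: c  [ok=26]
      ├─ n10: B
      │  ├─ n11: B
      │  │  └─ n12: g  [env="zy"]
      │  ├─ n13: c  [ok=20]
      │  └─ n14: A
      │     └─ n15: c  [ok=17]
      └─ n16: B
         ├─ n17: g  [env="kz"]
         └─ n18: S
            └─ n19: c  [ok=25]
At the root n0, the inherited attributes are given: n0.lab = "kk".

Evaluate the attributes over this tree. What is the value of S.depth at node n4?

20

1. n0.lab = "kk"  [given at root]
2. n1.lim = 2  [2]
3. n1.val = "pkk"  ["p" ++ S.lab]
4. n1.sig = 28  [28]
5. n2.acc = true  [A.lim == 2]
6. n2.hot = true  [A.sig == 28]
7. n3.ok = 1  [terminal]
8. n2.mk = true  [B.hot == true]
9. n2.lim = "zn"  ["zn"]
10. n4.lab = "pkkz"  [A.val ++ "z"]
11. n5.lab = "pkkzu"  [S₀.lab ++ "u"]
12. n6.lab = "pkkzuz"  [S₀.lab ++ "z"]
13. n7.idx = 13  [terminal]
14. n8.env = "ky"  [terminal]
15. n9.ok = 26  [terminal]
16. n6.depth = 25  [e.idx + c.ok - 14]
17. n5.depth = 24  [len(S₀.lab) + 19]
18. n10.acc = false  [false]
19. n10.hot = true  [true]
20. n11.acc = false  [B₀.hot == false]
21. n11.hot = false  [B₀.hot and B₀.acc]
22. n12.env = "zy"  [terminal]
23. n11.mk = false  [B.acc == true]
24. n11.lim = "zyn"  [g.env ++ "n"]
25. n13.ok = 20  [terminal]
26. n14.lim = -5  [c.ok - 25]
27. n14.val = "rv"  ["rv"]
28. n14.sig = 22  [len(B₁.lim) + 19]
29. n15.ok = 17  [terminal]
30. n14.ok = 3  [A.sig - 19]
31. n10.mk = true  [B₀.acc == false]
32. n10.lim = "xzyn"  ["x" ++ B₁.lim]
33. n16.acc = false  [B₀.mk == false]
34. n16.hot = true  [B₀.mk == true]
35. n17.env = "kz"  [terminal]
36. n18.lab = "kzp"  [g.env ++ "p"]
37. n19.ok = 25  [terminal]
38. n18.depth = 26  [c.ok + 1]
39. n16.mk = true  [B.hot == true]
40. n16.lim = "kz"  ["kz"]
41. n4.depth = 20  [S₁.depth - 4]
42. n1.ok = -6  [len(B.lim) - 8]
43. n0.depth = 25  [A.ok * -1 + 19]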